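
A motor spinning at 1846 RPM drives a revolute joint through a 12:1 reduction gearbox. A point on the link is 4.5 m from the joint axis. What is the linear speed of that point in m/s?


omega_motor = 1846 * 2*pi/60 = 193.3127 rad/s
omega_joint = omega_motor / 12 = 16.1094 rad/s
v = omega_joint * r = 16.1094 * 4.5
= 72.4923 m/s


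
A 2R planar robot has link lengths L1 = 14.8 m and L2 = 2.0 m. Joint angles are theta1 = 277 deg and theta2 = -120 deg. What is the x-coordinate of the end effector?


Convert angles to radians: theta1 = 4.8346, theta2 = -2.0944
x = L1*cos(theta1) + L2*cos(theta1+theta2)
x = 1.8037 + -1.841
x = -0.0373


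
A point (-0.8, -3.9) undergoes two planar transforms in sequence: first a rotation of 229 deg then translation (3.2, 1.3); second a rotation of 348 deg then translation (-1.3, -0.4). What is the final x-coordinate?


After transform 1:
x1 = cos(229)*-0.8 - sin(229)*-3.9 + 3.2 = 0.7815
y1 = sin(229)*-0.8 + cos(229)*-3.9 + 1.3 = 4.4624
After transform 2:
x2 = cos(348)*0.7815 - sin(348)*4.4624 + -1.3
= 0.3922


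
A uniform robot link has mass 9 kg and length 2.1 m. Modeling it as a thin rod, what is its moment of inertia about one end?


I = (1/3) * m * L^2
= (1/3) * 9 * 2.1^2
= 0.333333 * 9 * 4.41
= 13.23 kg*m^2


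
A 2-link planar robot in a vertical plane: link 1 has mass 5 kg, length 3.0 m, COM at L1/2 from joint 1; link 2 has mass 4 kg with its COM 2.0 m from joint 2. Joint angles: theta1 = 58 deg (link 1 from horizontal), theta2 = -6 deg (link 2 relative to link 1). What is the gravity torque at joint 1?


Horizontal distance from joint 1 to link-1 COM:
  x_c1 = (L1/2)*cos(t1) = 1.5 * 0.5299 = 0.7949 m
Horizontal distance from joint 1 to link-2 COM:
  x_c2 = L1*cos(t1) + Lc2*cos(t1+t2)
       = 3.0*0.5299 + 2.0*0.6157 = 2.8211 m
tau1 = m1*g*x_c1 + m2*g*x_c2
     = 5*9.81*0.7949 + 4*9.81*2.8211
     = 38.9888 + 110.6992
     = 149.688 Nm


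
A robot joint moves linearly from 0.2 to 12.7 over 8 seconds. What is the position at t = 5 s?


s = t/T = 5/8 = 0.625
p(t) = p0 + (pf-p0)*s
= 0.2 + (12.7 - 0.2) * 0.625
= 8.0125


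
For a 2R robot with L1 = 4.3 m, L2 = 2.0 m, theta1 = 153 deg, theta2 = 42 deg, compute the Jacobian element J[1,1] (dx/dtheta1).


J[1,1] = -L1*sin(t1) - L2*sin(t1+t2)
= -4.3*sin(153) - 2.0*sin(195)
= -1.4345


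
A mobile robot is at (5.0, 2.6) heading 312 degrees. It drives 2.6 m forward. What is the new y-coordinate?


y_new = y0 + d*sin(theta)
= 2.6 + 2.6*sin(312)
= 2.6 + -1.9322
= 0.6678


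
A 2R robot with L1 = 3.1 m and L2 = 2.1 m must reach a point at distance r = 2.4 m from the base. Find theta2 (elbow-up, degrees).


cos(theta2) = (r^2 - L1^2 - L2^2) / (2*L1*L2)
cos(theta2) = (5.76 - 9.61 - 4.41) / 13.02
cos(theta2) = -0.634409
theta2 = 129.3761 degrees


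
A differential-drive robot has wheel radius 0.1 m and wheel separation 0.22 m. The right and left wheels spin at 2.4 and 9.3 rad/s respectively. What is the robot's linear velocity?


vR = r*wR = 0.1*2.4 = 0.24 m/s
vL = r*wL = 0.1*9.3 = 0.93 m/s
v = (vR+vL)/2 = 0.585 m/s
omega = (vR-vL)/L = -3.1364 rad/s
linear velocity = 0.585 m/s


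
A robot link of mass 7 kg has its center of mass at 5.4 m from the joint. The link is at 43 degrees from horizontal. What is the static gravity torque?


tau = m*g*L*cos(angle)
= 7 * 9.81 * 5.4 * cos(43 deg)
= 7 * 9.81 * 5.4 * 0.7314
= 271.1991 Nm


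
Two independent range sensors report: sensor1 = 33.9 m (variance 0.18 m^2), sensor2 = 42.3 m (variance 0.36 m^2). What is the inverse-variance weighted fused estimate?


w1 = (1/var1) / (1/var1 + 1/var2)
   = 5.5556 / (5.5556 + 2.7778) = 0.6667
w2 = 1 - w1 = 0.3333
fused = w1*s1 + w2*s2 = 22.6 + 14.1
= 36.7 m


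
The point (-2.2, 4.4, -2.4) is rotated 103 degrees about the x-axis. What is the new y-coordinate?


Rotation about x-axis: y' = y*cos(theta) - z*sin(theta)
= 4.4 * -0.225 - -2.4 * 0.9744
= 1.3487


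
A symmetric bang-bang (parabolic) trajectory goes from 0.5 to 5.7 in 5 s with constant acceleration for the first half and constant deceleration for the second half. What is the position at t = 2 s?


Symmetric rest-to-rest: each phase covers (pf-p0)/2 in time T/2. 0.5*a*(T/2)^2 = (pf-p0)/2 => a = 4*(pf-p0)/T^2
a = 4*(5.7-0.5)/5^2 = 0.832
t = 2 is in the acceleration phase (t <= T/2).
p = p0 + 0.5*a*t^2 = 0.5 + 0.5*0.832*2^2
= 2.164


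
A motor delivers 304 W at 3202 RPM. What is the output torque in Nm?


omega = 3202 * 2*pi/60 = 335.3127 rad/s
tau = P / omega = 304 / 335.3127
= 0.9066 Nm


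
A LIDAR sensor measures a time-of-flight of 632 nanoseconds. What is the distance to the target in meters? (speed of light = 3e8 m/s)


tof = 632 ns = 6.32e-07 s
dist = c * tof / 2
= 3e8 * 6.32e-07 / 2
= 94.8 m


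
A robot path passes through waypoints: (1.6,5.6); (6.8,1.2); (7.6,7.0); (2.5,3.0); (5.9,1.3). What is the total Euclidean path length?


Segment lengths:
  seg1 = sqrt((5.2)^2 + (-4.4)^2) = 6.8118
  seg2 = sqrt((0.8)^2 + (5.8)^2) = 5.8549
  seg3 = sqrt((-5.1)^2 + (-4.0)^2) = 6.4815
  seg4 = sqrt((3.4)^2 + (-1.7)^2) = 3.8013
Total = 22.9495


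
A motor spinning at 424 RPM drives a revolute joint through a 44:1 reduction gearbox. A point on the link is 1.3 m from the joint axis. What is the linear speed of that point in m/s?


omega_motor = 424 * 2*pi/60 = 44.4012 rad/s
omega_joint = omega_motor / 44 = 1.0091 rad/s
v = omega_joint * r = 1.0091 * 1.3
= 1.3119 m/s


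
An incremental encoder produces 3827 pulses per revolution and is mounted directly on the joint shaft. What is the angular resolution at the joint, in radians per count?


counts per rev = 3827
resolution = 2*pi / 3827
= 0.0016 rad/count


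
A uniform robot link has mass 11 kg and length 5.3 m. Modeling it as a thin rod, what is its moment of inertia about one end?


I = (1/3) * m * L^2
= (1/3) * 11 * 5.3^2
= 0.333333 * 11 * 28.09
= 102.9967 kg*m^2


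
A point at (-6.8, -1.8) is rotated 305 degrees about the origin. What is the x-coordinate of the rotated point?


x' = x*cos(theta) - y*sin(theta)
cos(305 deg) = 0.5736, sin(305 deg) = -0.8192
x' = -6.8 * 0.5736 - -1.8 * -0.8192
= -3.9003 - 1.4745
= -5.3748


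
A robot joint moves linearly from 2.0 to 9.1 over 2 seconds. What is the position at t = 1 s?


s = t/T = 1/2 = 0.5
p(t) = p0 + (pf-p0)*s
= 2.0 + (9.1 - 2.0) * 0.5
= 5.55


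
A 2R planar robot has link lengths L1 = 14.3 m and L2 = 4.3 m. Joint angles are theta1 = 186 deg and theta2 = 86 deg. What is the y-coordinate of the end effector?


Convert angles to radians: theta1 = 3.2463, theta2 = 1.501
y = L1*sin(theta1) + L2*sin(theta1+theta2)
y = -1.4948 + -4.2974
y = -5.7921


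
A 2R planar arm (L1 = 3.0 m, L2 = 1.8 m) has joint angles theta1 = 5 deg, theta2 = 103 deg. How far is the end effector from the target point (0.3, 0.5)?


End effector via forward kinematics:
x = L1*cos(t1) + L2*cos(t1+t2) = 2.4324
y = L1*sin(t1) + L2*sin(t1+t2) = 1.9734
Distance to target:
d = sqrt((0.3 - 2.4324)^2 + (0.5 - 1.9734)^2)
= sqrt(4.5469 + 2.1708)
= 2.5919 m


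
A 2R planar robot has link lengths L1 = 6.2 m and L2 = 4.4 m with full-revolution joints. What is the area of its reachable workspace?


r_max = L1 + L2 = 10.6 m
r_min = |L1 - L2| = 1.8 m
Area = pi*(r_max^2 - r_min^2)
= pi*(112.36 - 3.24)
= pi * 109.12
= 342.8106 m^2


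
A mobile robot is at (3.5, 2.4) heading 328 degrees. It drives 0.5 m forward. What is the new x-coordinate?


x_new = x0 + d*cos(theta)
= 3.5 + 0.5*cos(328)
= 3.5 + 0.424
= 3.924


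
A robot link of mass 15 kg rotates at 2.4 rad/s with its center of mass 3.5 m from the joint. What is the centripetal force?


F = m * omega^2 * r
= 15 * 2.4^2 * 3.5
= 15 * 5.76 * 3.5
= 302.4 N


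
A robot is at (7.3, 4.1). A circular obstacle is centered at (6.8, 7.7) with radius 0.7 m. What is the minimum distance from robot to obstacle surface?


center_dist = sqrt((7.3-6.8)^2 + (4.1-7.7)^2)
= sqrt(0.25 + 12.96)
= 3.6346
min_dist = center_dist - radius = 3.6346 - 0.7 = 2.9346 m


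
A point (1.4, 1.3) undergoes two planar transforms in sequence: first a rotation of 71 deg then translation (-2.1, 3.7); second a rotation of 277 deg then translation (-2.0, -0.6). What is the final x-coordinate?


After transform 1:
x1 = cos(71)*1.4 - sin(71)*1.3 + -2.1 = -2.8734
y1 = sin(71)*1.4 + cos(71)*1.3 + 3.7 = 5.447
After transform 2:
x2 = cos(277)*-2.8734 - sin(277)*5.447 + -2.0
= 3.0562


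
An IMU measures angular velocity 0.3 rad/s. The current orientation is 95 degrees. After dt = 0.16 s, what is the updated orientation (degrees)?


delta_theta = w * dt = 0.3 * 0.16 = 0.048 rad
= 2.7502 deg
theta_new = 95 + 2.7502 = 97.7502 deg


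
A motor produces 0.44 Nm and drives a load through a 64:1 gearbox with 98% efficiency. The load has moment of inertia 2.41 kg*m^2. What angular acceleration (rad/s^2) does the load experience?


tau_out = tau_motor * N * eta
= 0.44 * 64 * 0.98 = 27.5968 Nm
alpha = tau_out / I = 27.5968 / 2.41
= 11.451 rad/s^2


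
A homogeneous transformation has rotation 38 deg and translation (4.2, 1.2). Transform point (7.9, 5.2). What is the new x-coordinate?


x' = cos(theta)*px - sin(theta)*py + tx
= 0.788*7.9 - 0.6157*5.2 + 4.2
= 7.2238


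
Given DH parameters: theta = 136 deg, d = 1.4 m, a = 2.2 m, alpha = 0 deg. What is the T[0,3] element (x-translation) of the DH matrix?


T[0,3] = a * cos(theta)
= 2.2 * cos(136 deg)
= 2.2 * -0.7193
= -1.5825


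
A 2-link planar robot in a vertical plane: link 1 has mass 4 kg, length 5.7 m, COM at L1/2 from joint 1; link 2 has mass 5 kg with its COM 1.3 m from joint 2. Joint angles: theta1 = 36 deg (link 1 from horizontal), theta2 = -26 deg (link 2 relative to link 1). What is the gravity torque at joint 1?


Horizontal distance from joint 1 to link-1 COM:
  x_c1 = (L1/2)*cos(t1) = 2.85 * 0.809 = 2.3057 m
Horizontal distance from joint 1 to link-2 COM:
  x_c2 = L1*cos(t1) + Lc2*cos(t1+t2)
       = 5.7*0.809 + 1.3*0.9848 = 5.8916 m
tau1 = m1*g*x_c1 + m2*g*x_c2
     = 4*9.81*2.3057 + 5*9.81*5.8916
     = 90.4756 + 288.9853
     = 379.4609 Nm


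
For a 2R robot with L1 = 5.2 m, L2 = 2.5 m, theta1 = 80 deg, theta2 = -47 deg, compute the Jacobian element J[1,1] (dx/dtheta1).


J[1,1] = -L1*sin(t1) - L2*sin(t1+t2)
= -5.2*sin(80) - 2.5*sin(33)
= -6.4826


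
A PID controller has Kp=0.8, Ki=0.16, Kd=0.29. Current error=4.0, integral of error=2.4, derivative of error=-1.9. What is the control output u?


u = Kp*e + Ki*int(e) + Kd*de/dt
= 0.8*4.0 + 0.16*2.4 + 0.29*(-1.9)
= 3.2 + 0.384 + -0.551
= 3.033


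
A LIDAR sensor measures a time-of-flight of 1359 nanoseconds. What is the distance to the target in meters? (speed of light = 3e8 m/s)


tof = 1359 ns = 1.359e-06 s
dist = c * tof / 2
= 3e8 * 1.359e-06 / 2
= 203.85 m


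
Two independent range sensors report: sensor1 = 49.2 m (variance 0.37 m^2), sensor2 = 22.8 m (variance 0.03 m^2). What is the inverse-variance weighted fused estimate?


w1 = (1/var1) / (1/var1 + 1/var2)
   = 2.7027 / (2.7027 + 33.3333) = 0.075
w2 = 1 - w1 = 0.925
fused = w1*s1 + w2*s2 = 3.69 + 21.09
= 24.78 m


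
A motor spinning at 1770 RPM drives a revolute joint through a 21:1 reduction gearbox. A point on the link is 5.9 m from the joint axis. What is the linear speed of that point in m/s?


omega_motor = 1770 * 2*pi/60 = 185.354 rad/s
omega_joint = omega_motor / 21 = 8.8264 rad/s
v = omega_joint * r = 8.8264 * 5.9
= 52.0756 m/s


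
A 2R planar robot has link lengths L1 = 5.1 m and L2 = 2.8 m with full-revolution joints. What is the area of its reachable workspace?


r_max = L1 + L2 = 7.9 m
r_min = |L1 - L2| = 2.3 m
Area = pi*(r_max^2 - r_min^2)
= pi*(62.41 - 5.29)
= pi * 57.12
= 179.4478 m^2


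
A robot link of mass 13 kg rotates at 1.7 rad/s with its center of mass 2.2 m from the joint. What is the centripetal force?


F = m * omega^2 * r
= 13 * 1.7^2 * 2.2
= 13 * 2.89 * 2.2
= 82.654 N


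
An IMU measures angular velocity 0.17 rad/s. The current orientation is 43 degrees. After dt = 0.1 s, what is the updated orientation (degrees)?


delta_theta = w * dt = 0.17 * 0.1 = 0.017 rad
= 0.974 deg
theta_new = 43 + 0.974 = 43.974 deg


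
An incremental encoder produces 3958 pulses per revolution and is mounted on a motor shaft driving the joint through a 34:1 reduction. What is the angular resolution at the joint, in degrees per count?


counts per rev = 3958
effective counts at joint = 3958 * 34 = 134572
resolution = 360 / 134572
= 0.0027 deg/count


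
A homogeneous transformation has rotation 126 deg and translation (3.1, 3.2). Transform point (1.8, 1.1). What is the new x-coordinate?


x' = cos(theta)*px - sin(theta)*py + tx
= -0.5878*1.8 - 0.809*1.1 + 3.1
= 1.1521


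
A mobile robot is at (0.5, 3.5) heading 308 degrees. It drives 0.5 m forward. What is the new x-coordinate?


x_new = x0 + d*cos(theta)
= 0.5 + 0.5*cos(308)
= 0.5 + 0.3078
= 0.8078


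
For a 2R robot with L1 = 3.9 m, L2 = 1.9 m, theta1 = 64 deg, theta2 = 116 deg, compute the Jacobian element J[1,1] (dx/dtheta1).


J[1,1] = -L1*sin(t1) - L2*sin(t1+t2)
= -3.9*sin(64) - 1.9*sin(180)
= -3.5053


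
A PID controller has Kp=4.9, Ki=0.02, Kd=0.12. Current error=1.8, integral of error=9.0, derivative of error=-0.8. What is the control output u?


u = Kp*e + Ki*int(e) + Kd*de/dt
= 4.9*1.8 + 0.02*9.0 + 0.12*(-0.8)
= 8.82 + 0.18 + -0.096
= 8.904


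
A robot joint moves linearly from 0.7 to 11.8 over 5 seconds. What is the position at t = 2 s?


s = t/T = 2/5 = 0.4
p(t) = p0 + (pf-p0)*s
= 0.7 + (11.8 - 0.7) * 0.4
= 5.14


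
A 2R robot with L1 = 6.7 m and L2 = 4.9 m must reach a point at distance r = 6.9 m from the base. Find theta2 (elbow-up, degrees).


cos(theta2) = (r^2 - L1^2 - L2^2) / (2*L1*L2)
cos(theta2) = (47.61 - 44.89 - 24.01) / 65.66
cos(theta2) = -0.324246
theta2 = 108.9199 degrees


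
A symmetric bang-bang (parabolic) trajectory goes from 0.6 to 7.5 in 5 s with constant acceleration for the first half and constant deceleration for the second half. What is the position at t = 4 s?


Symmetric rest-to-rest: each phase covers (pf-p0)/2 in time T/2. 0.5*a*(T/2)^2 = (pf-p0)/2 => a = 4*(pf-p0)/T^2
a = 4*(7.5-0.6)/5^2 = 1.104
t = 4 is in the deceleration phase (t > T/2).
p = pf - 0.5*a*(T-t)^2 = 7.5 - 0.5*1.104*1^2
= 6.948


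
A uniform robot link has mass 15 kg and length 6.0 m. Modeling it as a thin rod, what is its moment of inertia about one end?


I = (1/3) * m * L^2
= (1/3) * 15 * 6.0^2
= 0.333333 * 15 * 36.0
= 180.0 kg*m^2


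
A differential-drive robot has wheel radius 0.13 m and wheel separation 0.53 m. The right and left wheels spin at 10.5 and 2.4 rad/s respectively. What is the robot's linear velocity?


vR = r*wR = 0.13*10.5 = 1.365 m/s
vL = r*wL = 0.13*2.4 = 0.312 m/s
v = (vR+vL)/2 = 0.8385 m/s
omega = (vR-vL)/L = 1.9868 rad/s
linear velocity = 0.8385 m/s


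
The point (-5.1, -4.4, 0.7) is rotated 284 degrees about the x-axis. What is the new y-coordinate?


Rotation about x-axis: y' = y*cos(theta) - z*sin(theta)
= -4.4 * 0.2419 - 0.7 * -0.9703
= -0.3852


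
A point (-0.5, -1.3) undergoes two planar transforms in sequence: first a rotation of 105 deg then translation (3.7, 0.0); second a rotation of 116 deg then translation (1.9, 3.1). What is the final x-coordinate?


After transform 1:
x1 = cos(105)*-0.5 - sin(105)*-1.3 + 3.7 = 5.0851
y1 = sin(105)*-0.5 + cos(105)*-1.3 + 0.0 = -0.1465
After transform 2:
x2 = cos(116)*5.0851 - sin(116)*-0.1465 + 1.9
= -0.1975


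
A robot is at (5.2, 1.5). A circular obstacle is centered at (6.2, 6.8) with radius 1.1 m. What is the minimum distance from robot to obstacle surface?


center_dist = sqrt((5.2-6.2)^2 + (1.5-6.8)^2)
= sqrt(1.0 + 28.09)
= 5.3935
min_dist = center_dist - radius = 5.3935 - 1.1 = 4.2935 m


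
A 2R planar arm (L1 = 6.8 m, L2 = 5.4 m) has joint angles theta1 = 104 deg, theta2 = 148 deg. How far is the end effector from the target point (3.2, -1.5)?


End effector via forward kinematics:
x = L1*cos(t1) + L2*cos(t1+t2) = -3.3138
y = L1*sin(t1) + L2*sin(t1+t2) = 1.4623
Distance to target:
d = sqrt((3.2 - -3.3138)^2 + (-1.5 - 1.4623)^2)
= sqrt(42.4291 + 8.7753)
= 7.1557 m


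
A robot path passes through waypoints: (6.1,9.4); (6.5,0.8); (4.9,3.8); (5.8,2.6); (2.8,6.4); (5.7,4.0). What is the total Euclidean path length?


Segment lengths:
  seg1 = sqrt((0.4)^2 + (-8.6)^2) = 8.6093
  seg2 = sqrt((-1.6)^2 + (3.0)^2) = 3.4
  seg3 = sqrt((0.9)^2 + (-1.2)^2) = 1.5
  seg4 = sqrt((-3.0)^2 + (3.8)^2) = 4.8415
  seg5 = sqrt((2.9)^2 + (-2.4)^2) = 3.7643
Total = 22.1151


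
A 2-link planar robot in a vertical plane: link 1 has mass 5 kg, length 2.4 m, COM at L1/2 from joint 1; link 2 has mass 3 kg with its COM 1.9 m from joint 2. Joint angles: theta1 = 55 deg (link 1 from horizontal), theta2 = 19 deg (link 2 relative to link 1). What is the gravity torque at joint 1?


Horizontal distance from joint 1 to link-1 COM:
  x_c1 = (L1/2)*cos(t1) = 1.2 * 0.5736 = 0.6883 m
Horizontal distance from joint 1 to link-2 COM:
  x_c2 = L1*cos(t1) + Lc2*cos(t1+t2)
       = 2.4*0.5736 + 1.9*0.2756 = 1.9003 m
tau1 = m1*g*x_c1 + m2*g*x_c2
     = 5*9.81*0.6883 + 3*9.81*1.9003
     = 33.7607 + 55.9257
     = 89.6864 Nm


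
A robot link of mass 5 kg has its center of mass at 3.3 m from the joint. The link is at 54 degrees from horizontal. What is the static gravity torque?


tau = m*g*L*cos(angle)
= 5 * 9.81 * 3.3 * cos(54 deg)
= 5 * 9.81 * 3.3 * 0.5878
= 95.1419 Nm


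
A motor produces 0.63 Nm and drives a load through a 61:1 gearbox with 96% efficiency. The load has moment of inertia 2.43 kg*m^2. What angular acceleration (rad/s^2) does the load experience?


tau_out = tau_motor * N * eta
= 0.63 * 61 * 0.96 = 36.8928 Nm
alpha = tau_out / I = 36.8928 / 2.43
= 15.1822 rad/s^2


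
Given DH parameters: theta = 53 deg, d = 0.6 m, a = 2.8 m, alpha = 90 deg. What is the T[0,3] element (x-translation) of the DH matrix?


T[0,3] = a * cos(theta)
= 2.8 * cos(53 deg)
= 2.8 * 0.6018
= 1.6851


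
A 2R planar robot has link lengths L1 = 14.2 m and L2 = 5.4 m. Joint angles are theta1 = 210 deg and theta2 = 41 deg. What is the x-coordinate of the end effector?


Convert angles to radians: theta1 = 3.6652, theta2 = 0.7156
x = L1*cos(theta1) + L2*cos(theta1+theta2)
x = -12.2976 + -1.7581
x = -14.0556


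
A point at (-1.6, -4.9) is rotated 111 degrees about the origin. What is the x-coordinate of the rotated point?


x' = x*cos(theta) - y*sin(theta)
cos(111 deg) = -0.3584, sin(111 deg) = 0.9336
x' = -1.6 * -0.3584 - -4.9 * 0.9336
= 0.5734 - -4.5745
= 5.1479


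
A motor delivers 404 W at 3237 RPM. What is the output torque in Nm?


omega = 3237 * 2*pi/60 = 338.9778 rad/s
tau = P / omega = 404 / 338.9778
= 1.1918 Nm


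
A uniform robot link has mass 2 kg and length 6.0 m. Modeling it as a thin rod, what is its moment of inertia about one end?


I = (1/3) * m * L^2
= (1/3) * 2 * 6.0^2
= 0.333333 * 2 * 36.0
= 24.0 kg*m^2


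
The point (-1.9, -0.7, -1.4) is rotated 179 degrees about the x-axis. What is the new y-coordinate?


Rotation about x-axis: y' = y*cos(theta) - z*sin(theta)
= -0.7 * -0.9998 - -1.4 * 0.0175
= 0.7243


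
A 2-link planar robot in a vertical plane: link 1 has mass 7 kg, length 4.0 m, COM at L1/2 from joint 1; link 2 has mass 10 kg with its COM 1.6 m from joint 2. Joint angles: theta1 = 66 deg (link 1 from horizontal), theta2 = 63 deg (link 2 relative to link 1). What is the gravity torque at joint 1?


Horizontal distance from joint 1 to link-1 COM:
  x_c1 = (L1/2)*cos(t1) = 2.0 * 0.4067 = 0.8135 m
Horizontal distance from joint 1 to link-2 COM:
  x_c2 = L1*cos(t1) + Lc2*cos(t1+t2)
       = 4.0*0.4067 + 1.6*-0.6293 = 0.62 m
tau1 = m1*g*x_c1 + m2*g*x_c2
     = 7*9.81*0.8135 + 10*9.81*0.62
     = 55.8612 + 60.8253
     = 116.6865 Nm


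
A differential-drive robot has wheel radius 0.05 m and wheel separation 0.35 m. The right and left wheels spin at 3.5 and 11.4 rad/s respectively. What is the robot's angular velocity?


vR = r*wR = 0.05*3.5 = 0.175 m/s
vL = r*wL = 0.05*11.4 = 0.57 m/s
v = (vR+vL)/2 = 0.3725 m/s
omega = (vR-vL)/L = -1.1286 rad/s
angular velocity = -1.1286 rad/s


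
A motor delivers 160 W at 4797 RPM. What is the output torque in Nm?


omega = 4797 * 2*pi/60 = 502.3407 rad/s
tau = P / omega = 160 / 502.3407
= 0.3185 Nm


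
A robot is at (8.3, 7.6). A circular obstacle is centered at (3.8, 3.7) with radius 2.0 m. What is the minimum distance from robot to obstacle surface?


center_dist = sqrt((8.3-3.8)^2 + (7.6-3.7)^2)
= sqrt(20.25 + 15.21)
= 5.9548
min_dist = center_dist - radius = 5.9548 - 2.0 = 3.9548 m


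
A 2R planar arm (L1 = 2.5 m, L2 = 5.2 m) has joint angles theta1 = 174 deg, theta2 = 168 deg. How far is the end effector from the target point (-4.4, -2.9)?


End effector via forward kinematics:
x = L1*cos(t1) + L2*cos(t1+t2) = 2.4592
y = L1*sin(t1) + L2*sin(t1+t2) = -1.3456
Distance to target:
d = sqrt((-4.4 - 2.4592)^2 + (-2.9 - -1.3456)^2)
= sqrt(47.0485 + 2.4163)
= 7.0331 m


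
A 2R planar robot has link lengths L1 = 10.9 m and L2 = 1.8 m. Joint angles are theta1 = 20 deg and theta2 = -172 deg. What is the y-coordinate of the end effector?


Convert angles to radians: theta1 = 0.3491, theta2 = -3.002
y = L1*sin(theta1) + L2*sin(theta1+theta2)
y = 3.728 + -0.845
y = 2.883


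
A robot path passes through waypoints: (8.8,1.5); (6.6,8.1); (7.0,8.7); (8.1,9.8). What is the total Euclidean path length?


Segment lengths:
  seg1 = sqrt((-2.2)^2 + (6.6)^2) = 6.957
  seg2 = sqrt((0.4)^2 + (0.6)^2) = 0.7211
  seg3 = sqrt((1.1)^2 + (1.1)^2) = 1.5556
Total = 9.2338


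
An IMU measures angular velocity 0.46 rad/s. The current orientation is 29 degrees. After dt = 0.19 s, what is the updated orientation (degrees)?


delta_theta = w * dt = 0.46 * 0.19 = 0.0874 rad
= 5.0077 deg
theta_new = 29 + 5.0077 = 34.0077 deg


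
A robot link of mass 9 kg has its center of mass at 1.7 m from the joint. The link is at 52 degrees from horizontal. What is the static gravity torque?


tau = m*g*L*cos(angle)
= 9 * 9.81 * 1.7 * cos(52 deg)
= 9 * 9.81 * 1.7 * 0.6157
= 92.4065 Nm


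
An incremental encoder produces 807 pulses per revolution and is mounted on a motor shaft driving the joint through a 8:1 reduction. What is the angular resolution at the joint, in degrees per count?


counts per rev = 807
effective counts at joint = 807 * 8 = 6456
resolution = 360 / 6456
= 0.0558 deg/count


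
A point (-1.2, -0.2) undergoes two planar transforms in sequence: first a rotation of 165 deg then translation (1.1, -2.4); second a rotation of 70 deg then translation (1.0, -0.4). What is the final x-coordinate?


After transform 1:
x1 = cos(165)*-1.2 - sin(165)*-0.2 + 1.1 = 2.3109
y1 = sin(165)*-1.2 + cos(165)*-0.2 + -2.4 = -2.5174
After transform 2:
x2 = cos(70)*2.3109 - sin(70)*-2.5174 + 1.0
= 4.1559


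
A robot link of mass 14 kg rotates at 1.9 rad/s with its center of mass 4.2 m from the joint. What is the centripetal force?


F = m * omega^2 * r
= 14 * 1.9^2 * 4.2
= 14 * 3.61 * 4.2
= 212.268 N


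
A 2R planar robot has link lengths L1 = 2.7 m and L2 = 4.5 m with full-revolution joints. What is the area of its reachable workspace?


r_max = L1 + L2 = 7.2 m
r_min = |L1 - L2| = 1.8 m
Area = pi*(r_max^2 - r_min^2)
= pi*(51.84 - 3.24)
= pi * 48.6
= 152.6814 m^2


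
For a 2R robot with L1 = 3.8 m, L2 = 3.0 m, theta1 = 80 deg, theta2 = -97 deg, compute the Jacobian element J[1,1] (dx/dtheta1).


J[1,1] = -L1*sin(t1) - L2*sin(t1+t2)
= -3.8*sin(80) - 3.0*sin(-17)
= -2.8652


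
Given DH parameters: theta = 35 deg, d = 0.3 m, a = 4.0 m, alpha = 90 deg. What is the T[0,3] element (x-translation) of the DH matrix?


T[0,3] = a * cos(theta)
= 4.0 * cos(35 deg)
= 4.0 * 0.8192
= 3.2766


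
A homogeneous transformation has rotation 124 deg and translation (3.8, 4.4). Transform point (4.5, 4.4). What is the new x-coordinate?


x' = cos(theta)*px - sin(theta)*py + tx
= -0.5592*4.5 - 0.829*4.4 + 3.8
= -2.3641


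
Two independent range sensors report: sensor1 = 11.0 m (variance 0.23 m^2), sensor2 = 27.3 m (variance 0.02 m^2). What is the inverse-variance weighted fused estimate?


w1 = (1/var1) / (1/var1 + 1/var2)
   = 4.3478 / (4.3478 + 50.0) = 0.08
w2 = 1 - w1 = 0.92
fused = w1*s1 + w2*s2 = 0.88 + 25.116
= 25.996 m


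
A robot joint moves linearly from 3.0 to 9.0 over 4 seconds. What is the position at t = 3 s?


s = t/T = 3/4 = 0.75
p(t) = p0 + (pf-p0)*s
= 3.0 + (9.0 - 3.0) * 0.75
= 7.5


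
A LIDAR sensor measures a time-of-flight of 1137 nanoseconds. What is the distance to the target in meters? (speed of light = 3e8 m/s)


tof = 1137 ns = 1.137e-06 s
dist = c * tof / 2
= 3e8 * 1.137e-06 / 2
= 170.55 m


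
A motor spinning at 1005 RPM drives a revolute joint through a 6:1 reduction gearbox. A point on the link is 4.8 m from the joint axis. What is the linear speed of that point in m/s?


omega_motor = 1005 * 2*pi/60 = 105.2434 rad/s
omega_joint = omega_motor / 6 = 17.5406 rad/s
v = omega_joint * r = 17.5406 * 4.8
= 84.1947 m/s


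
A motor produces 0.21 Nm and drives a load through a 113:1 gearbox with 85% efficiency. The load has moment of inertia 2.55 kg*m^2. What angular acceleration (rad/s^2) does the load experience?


tau_out = tau_motor * N * eta
= 0.21 * 113 * 0.85 = 20.1705 Nm
alpha = tau_out / I = 20.1705 / 2.55
= 7.91 rad/s^2


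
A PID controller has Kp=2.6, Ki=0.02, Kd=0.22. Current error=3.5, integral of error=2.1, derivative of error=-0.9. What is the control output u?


u = Kp*e + Ki*int(e) + Kd*de/dt
= 2.6*3.5 + 0.02*2.1 + 0.22*(-0.9)
= 9.1 + 0.042 + -0.198
= 8.944


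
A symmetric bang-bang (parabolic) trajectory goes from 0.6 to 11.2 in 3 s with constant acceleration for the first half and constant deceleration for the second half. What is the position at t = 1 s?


Symmetric rest-to-rest: each phase covers (pf-p0)/2 in time T/2. 0.5*a*(T/2)^2 = (pf-p0)/2 => a = 4*(pf-p0)/T^2
a = 4*(11.2-0.6)/3^2 = 4.7111
t = 1 is in the acceleration phase (t <= T/2).
p = p0 + 0.5*a*t^2 = 0.6 + 0.5*4.7111*1^2
= 2.9556


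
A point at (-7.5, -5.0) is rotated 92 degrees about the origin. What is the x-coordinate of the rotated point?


x' = x*cos(theta) - y*sin(theta)
cos(92 deg) = -0.0349, sin(92 deg) = 0.9994
x' = -7.5 * -0.0349 - -5.0 * 0.9994
= 0.2617 - -4.997
= 5.2587


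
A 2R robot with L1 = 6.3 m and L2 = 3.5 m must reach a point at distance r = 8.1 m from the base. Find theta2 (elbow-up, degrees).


cos(theta2) = (r^2 - L1^2 - L2^2) / (2*L1*L2)
cos(theta2) = (65.61 - 39.69 - 12.25) / 44.1
cos(theta2) = 0.309977
theta2 = 71.9421 degrees


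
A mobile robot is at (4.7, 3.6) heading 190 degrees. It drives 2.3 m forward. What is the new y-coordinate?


y_new = y0 + d*sin(theta)
= 3.6 + 2.3*sin(190)
= 3.6 + -0.3994
= 3.2006


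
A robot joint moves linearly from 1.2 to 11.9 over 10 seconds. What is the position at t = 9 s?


s = t/T = 9/10 = 0.9
p(t) = p0 + (pf-p0)*s
= 1.2 + (11.9 - 1.2) * 0.9
= 10.83


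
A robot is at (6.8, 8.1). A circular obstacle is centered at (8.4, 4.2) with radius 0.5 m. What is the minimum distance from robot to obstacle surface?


center_dist = sqrt((6.8-8.4)^2 + (8.1-4.2)^2)
= sqrt(2.56 + 15.21)
= 4.2154
min_dist = center_dist - radius = 4.2154 - 0.5 = 3.7154 m


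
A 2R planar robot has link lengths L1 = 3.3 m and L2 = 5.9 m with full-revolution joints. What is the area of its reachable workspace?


r_max = L1 + L2 = 9.2 m
r_min = |L1 - L2| = 2.6 m
Area = pi*(r_max^2 - r_min^2)
= pi*(84.64 - 6.76)
= pi * 77.88
= 244.6672 m^2


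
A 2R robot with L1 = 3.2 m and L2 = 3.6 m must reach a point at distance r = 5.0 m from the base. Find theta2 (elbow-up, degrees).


cos(theta2) = (r^2 - L1^2 - L2^2) / (2*L1*L2)
cos(theta2) = (25.0 - 10.24 - 12.96) / 23.04
cos(theta2) = 0.078125
theta2 = 85.5192 degrees


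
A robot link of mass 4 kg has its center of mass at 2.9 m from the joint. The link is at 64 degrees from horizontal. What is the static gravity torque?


tau = m*g*L*cos(angle)
= 4 * 9.81 * 2.9 * cos(64 deg)
= 4 * 9.81 * 2.9 * 0.4384
= 49.8849 Nm


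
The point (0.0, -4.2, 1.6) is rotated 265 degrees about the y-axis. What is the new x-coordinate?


Rotation about y-axis: x' = x*cos(theta) + z*sin(theta)
= 0.0 * -0.0872 + 1.6 * -0.9962
= -1.5939


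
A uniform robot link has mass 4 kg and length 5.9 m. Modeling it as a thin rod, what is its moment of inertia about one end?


I = (1/3) * m * L^2
= (1/3) * 4 * 5.9^2
= 0.333333 * 4 * 34.81
= 46.4133 kg*m^2


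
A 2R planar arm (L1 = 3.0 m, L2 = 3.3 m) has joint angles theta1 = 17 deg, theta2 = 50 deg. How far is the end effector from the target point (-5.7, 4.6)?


End effector via forward kinematics:
x = L1*cos(t1) + L2*cos(t1+t2) = 4.1583
y = L1*sin(t1) + L2*sin(t1+t2) = 3.9148
Distance to target:
d = sqrt((-5.7 - 4.1583)^2 + (4.6 - 3.9148)^2)
= sqrt(97.1866 + 0.4695)
= 9.8821 m


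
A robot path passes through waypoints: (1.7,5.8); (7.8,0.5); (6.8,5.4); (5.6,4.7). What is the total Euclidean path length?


Segment lengths:
  seg1 = sqrt((6.1)^2 + (-5.3)^2) = 8.0808
  seg2 = sqrt((-1.0)^2 + (4.9)^2) = 5.001
  seg3 = sqrt((-1.2)^2 + (-0.7)^2) = 1.3892
Total = 14.4711


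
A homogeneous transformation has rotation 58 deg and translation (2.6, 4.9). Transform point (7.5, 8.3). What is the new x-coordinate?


x' = cos(theta)*px - sin(theta)*py + tx
= 0.5299*7.5 - 0.848*8.3 + 2.6
= -0.4644


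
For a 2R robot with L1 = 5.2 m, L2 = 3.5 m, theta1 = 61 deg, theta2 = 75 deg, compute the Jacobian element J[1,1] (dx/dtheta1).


J[1,1] = -L1*sin(t1) - L2*sin(t1+t2)
= -5.2*sin(61) - 3.5*sin(136)
= -6.9793


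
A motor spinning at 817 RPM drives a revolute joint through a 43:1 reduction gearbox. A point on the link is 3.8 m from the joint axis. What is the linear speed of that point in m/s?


omega_motor = 817 * 2*pi/60 = 85.556 rad/s
omega_joint = omega_motor / 43 = 1.9897 rad/s
v = omega_joint * r = 1.9897 * 3.8
= 7.5608 m/s


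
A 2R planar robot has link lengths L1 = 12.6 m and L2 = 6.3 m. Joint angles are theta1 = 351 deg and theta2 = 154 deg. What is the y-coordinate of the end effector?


Convert angles to radians: theta1 = 6.1261, theta2 = 2.6878
y = L1*sin(theta1) + L2*sin(theta1+theta2)
y = -1.9711 + 3.6135
y = 1.6425


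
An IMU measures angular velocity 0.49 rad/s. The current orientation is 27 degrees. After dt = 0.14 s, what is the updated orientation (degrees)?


delta_theta = w * dt = 0.49 * 0.14 = 0.0686 rad
= 3.9305 deg
theta_new = 27 + 3.9305 = 30.9305 deg


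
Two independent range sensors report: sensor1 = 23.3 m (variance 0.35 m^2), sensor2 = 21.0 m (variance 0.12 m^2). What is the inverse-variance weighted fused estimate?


w1 = (1/var1) / (1/var1 + 1/var2)
   = 2.8571 / (2.8571 + 8.3333) = 0.2553
w2 = 1 - w1 = 0.7447
fused = w1*s1 + w2*s2 = 5.9489 + 15.6383
= 21.5872 m


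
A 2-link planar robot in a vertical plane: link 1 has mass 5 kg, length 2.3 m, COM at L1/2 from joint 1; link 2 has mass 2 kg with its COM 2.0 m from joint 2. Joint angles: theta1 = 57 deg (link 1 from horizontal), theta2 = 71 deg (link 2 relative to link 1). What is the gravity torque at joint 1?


Horizontal distance from joint 1 to link-1 COM:
  x_c1 = (L1/2)*cos(t1) = 1.15 * 0.5446 = 0.6263 m
Horizontal distance from joint 1 to link-2 COM:
  x_c2 = L1*cos(t1) + Lc2*cos(t1+t2)
       = 2.3*0.5446 + 2.0*-0.6157 = 0.0213 m
tau1 = m1*g*x_c1 + m2*g*x_c2
     = 5*9.81*0.6263 + 2*9.81*0.0213
     = 30.7217 + 0.4188
     = 31.1406 Nm


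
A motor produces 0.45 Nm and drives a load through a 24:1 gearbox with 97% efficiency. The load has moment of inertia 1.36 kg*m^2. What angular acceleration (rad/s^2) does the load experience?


tau_out = tau_motor * N * eta
= 0.45 * 24 * 0.97 = 10.476 Nm
alpha = tau_out / I = 10.476 / 1.36
= 7.7029 rad/s^2


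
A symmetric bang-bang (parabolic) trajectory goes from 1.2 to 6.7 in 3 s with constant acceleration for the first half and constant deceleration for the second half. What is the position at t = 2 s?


Symmetric rest-to-rest: each phase covers (pf-p0)/2 in time T/2. 0.5*a*(T/2)^2 = (pf-p0)/2 => a = 4*(pf-p0)/T^2
a = 4*(6.7-1.2)/3^2 = 2.4444
t = 2 is in the deceleration phase (t > T/2).
p = pf - 0.5*a*(T-t)^2 = 6.7 - 0.5*2.4444*1^2
= 5.4778


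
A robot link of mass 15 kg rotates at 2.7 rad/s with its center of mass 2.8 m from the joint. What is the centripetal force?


F = m * omega^2 * r
= 15 * 2.7^2 * 2.8
= 15 * 7.29 * 2.8
= 306.18 N


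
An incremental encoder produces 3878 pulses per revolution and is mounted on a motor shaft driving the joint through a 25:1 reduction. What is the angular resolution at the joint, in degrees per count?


counts per rev = 3878
effective counts at joint = 3878 * 25 = 96950
resolution = 360 / 96950
= 0.0037 deg/count


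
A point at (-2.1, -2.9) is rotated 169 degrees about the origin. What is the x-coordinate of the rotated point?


x' = x*cos(theta) - y*sin(theta)
cos(169 deg) = -0.9816, sin(169 deg) = 0.1908
x' = -2.1 * -0.9816 - -2.9 * 0.1908
= 2.0614 - -0.5533
= 2.6148


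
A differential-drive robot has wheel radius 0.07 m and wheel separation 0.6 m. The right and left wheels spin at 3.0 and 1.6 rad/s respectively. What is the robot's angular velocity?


vR = r*wR = 0.07*3.0 = 0.21 m/s
vL = r*wL = 0.07*1.6 = 0.112 m/s
v = (vR+vL)/2 = 0.161 m/s
omega = (vR-vL)/L = 0.1633 rad/s
angular velocity = 0.1633 rad/s


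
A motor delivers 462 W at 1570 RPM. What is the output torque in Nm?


omega = 1570 * 2*pi/60 = 164.41 rad/s
tau = P / omega = 462 / 164.41
= 2.81 Nm


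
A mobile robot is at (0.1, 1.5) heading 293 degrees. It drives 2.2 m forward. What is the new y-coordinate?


y_new = y0 + d*sin(theta)
= 1.5 + 2.2*sin(293)
= 1.5 + -2.0251
= -0.5251


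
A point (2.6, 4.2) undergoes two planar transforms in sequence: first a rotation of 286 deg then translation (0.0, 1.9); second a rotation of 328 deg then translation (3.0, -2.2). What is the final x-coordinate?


After transform 1:
x1 = cos(286)*2.6 - sin(286)*4.2 + 0.0 = 4.754
y1 = sin(286)*2.6 + cos(286)*4.2 + 1.9 = 0.5584
After transform 2:
x2 = cos(328)*4.754 - sin(328)*0.5584 + 3.0
= 7.3275


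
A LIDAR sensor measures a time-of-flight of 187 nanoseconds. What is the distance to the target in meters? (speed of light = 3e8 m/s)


tof = 187 ns = 1.87e-07 s
dist = c * tof / 2
= 3e8 * 1.87e-07 / 2
= 28.05 m


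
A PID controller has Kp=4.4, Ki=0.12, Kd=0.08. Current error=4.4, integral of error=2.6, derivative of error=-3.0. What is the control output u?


u = Kp*e + Ki*int(e) + Kd*de/dt
= 4.4*4.4 + 0.12*2.6 + 0.08*(-3.0)
= 19.36 + 0.312 + -0.24
= 19.432


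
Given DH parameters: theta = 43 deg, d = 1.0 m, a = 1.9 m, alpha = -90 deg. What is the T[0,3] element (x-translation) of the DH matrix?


T[0,3] = a * cos(theta)
= 1.9 * cos(43 deg)
= 1.9 * 0.7314
= 1.3896


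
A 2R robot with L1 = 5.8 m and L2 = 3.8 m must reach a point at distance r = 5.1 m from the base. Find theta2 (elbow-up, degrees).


cos(theta2) = (r^2 - L1^2 - L2^2) / (2*L1*L2)
cos(theta2) = (26.01 - 33.64 - 14.44) / 44.08
cos(theta2) = -0.500681
theta2 = 120.045 degrees


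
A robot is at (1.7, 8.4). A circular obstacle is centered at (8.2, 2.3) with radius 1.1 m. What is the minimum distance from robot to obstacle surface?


center_dist = sqrt((1.7-8.2)^2 + (8.4-2.3)^2)
= sqrt(42.25 + 37.21)
= 8.914
min_dist = center_dist - radius = 8.914 - 1.1 = 7.814 m


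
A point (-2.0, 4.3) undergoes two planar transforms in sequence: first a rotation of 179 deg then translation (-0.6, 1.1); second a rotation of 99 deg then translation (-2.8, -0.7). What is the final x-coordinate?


After transform 1:
x1 = cos(179)*-2.0 - sin(179)*4.3 + -0.6 = 1.3247
y1 = sin(179)*-2.0 + cos(179)*4.3 + 1.1 = -3.2342
After transform 2:
x2 = cos(99)*1.3247 - sin(99)*-3.2342 + -2.8
= 0.1872


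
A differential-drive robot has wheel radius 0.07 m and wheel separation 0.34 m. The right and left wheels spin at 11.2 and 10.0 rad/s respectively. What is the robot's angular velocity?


vR = r*wR = 0.07*11.2 = 0.784 m/s
vL = r*wL = 0.07*10.0 = 0.7 m/s
v = (vR+vL)/2 = 0.742 m/s
omega = (vR-vL)/L = 0.2471 rad/s
angular velocity = 0.2471 rad/s


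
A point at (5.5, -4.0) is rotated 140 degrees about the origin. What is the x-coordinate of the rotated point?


x' = x*cos(theta) - y*sin(theta)
cos(140 deg) = -0.766, sin(140 deg) = 0.6428
x' = 5.5 * -0.766 - -4.0 * 0.6428
= -4.2132 - -2.5712
= -1.6421


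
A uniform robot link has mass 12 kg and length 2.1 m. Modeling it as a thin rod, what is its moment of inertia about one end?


I = (1/3) * m * L^2
= (1/3) * 12 * 2.1^2
= 0.333333 * 12 * 4.41
= 17.64 kg*m^2


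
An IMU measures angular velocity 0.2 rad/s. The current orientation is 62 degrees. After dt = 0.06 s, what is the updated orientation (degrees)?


delta_theta = w * dt = 0.2 * 0.06 = 0.012 rad
= 0.6875 deg
theta_new = 62 + 0.6875 = 62.6875 deg


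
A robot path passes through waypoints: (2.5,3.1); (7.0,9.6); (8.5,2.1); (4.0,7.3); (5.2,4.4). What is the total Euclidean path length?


Segment lengths:
  seg1 = sqrt((4.5)^2 + (6.5)^2) = 7.9057
  seg2 = sqrt((1.5)^2 + (-7.5)^2) = 7.6485
  seg3 = sqrt((-4.5)^2 + (5.2)^2) = 6.8768
  seg4 = sqrt((1.2)^2 + (-2.9)^2) = 3.1385
Total = 25.5695


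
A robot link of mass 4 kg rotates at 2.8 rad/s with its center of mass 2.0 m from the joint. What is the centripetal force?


F = m * omega^2 * r
= 4 * 2.8^2 * 2.0
= 4 * 7.84 * 2.0
= 62.72 N


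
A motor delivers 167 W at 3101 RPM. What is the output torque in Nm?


omega = 3101 * 2*pi/60 = 324.736 rad/s
tau = P / omega = 167 / 324.736
= 0.5143 Nm


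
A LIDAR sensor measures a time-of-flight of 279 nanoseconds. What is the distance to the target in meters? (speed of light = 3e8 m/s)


tof = 279 ns = 2.79e-07 s
dist = c * tof / 2
= 3e8 * 2.79e-07 / 2
= 41.85 m


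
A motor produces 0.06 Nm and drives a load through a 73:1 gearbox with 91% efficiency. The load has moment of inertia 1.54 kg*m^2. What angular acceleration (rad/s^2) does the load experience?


tau_out = tau_motor * N * eta
= 0.06 * 73 * 0.91 = 3.9858 Nm
alpha = tau_out / I = 3.9858 / 1.54
= 2.5882 rad/s^2


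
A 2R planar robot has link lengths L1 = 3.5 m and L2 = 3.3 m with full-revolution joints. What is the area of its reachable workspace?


r_max = L1 + L2 = 6.8 m
r_min = |L1 - L2| = 0.2 m
Area = pi*(r_max^2 - r_min^2)
= pi*(46.24 - 0.04)
= pi * 46.2
= 145.1416 m^2


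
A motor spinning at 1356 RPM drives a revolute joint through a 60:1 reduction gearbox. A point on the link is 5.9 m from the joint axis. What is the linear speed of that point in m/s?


omega_motor = 1356 * 2*pi/60 = 142.0 rad/s
omega_joint = omega_motor / 60 = 2.3667 rad/s
v = omega_joint * r = 2.3667 * 5.9
= 13.9633 m/s


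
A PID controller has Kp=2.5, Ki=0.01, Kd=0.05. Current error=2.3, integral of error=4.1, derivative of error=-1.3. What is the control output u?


u = Kp*e + Ki*int(e) + Kd*de/dt
= 2.5*2.3 + 0.01*4.1 + 0.05*(-1.3)
= 5.75 + 0.041 + -0.065
= 5.726


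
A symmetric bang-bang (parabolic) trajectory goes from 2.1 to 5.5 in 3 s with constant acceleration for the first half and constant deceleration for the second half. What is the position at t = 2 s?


Symmetric rest-to-rest: each phase covers (pf-p0)/2 in time T/2. 0.5*a*(T/2)^2 = (pf-p0)/2 => a = 4*(pf-p0)/T^2
a = 4*(5.5-2.1)/3^2 = 1.5111
t = 2 is in the deceleration phase (t > T/2).
p = pf - 0.5*a*(T-t)^2 = 5.5 - 0.5*1.5111*1^2
= 4.7444


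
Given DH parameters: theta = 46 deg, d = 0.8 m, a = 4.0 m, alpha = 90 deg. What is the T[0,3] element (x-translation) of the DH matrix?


T[0,3] = a * cos(theta)
= 4.0 * cos(46 deg)
= 4.0 * 0.6947
= 2.7786
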